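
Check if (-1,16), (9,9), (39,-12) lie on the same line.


-1*(9+ 12) + 9*(-12-16) + 39*(16-9)
= -21 - 252 + 273 = 0

Yes, collinear (determinant = 0)


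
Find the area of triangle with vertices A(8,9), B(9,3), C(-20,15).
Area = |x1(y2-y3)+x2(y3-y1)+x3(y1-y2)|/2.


8*(3-15) = -96
9*(15-9) = 54
-20*(9-3) = -120
sum = -162
Area = |-162|/2 = 81.0000

81.0000 sq units


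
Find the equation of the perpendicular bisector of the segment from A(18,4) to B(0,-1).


Midpoint = (9, 1.5)
Slope of AB = dy/dx = -5/(-18) = 0.2778
Perp slope = -dx/dy = -18/5 = -3.6000
b = My - (perp slope)*Mx = 1.5 + (-18*9)/(-5) = 1.5 + 32.4000 = 33.9000

y = -3.6000x + 33.9000


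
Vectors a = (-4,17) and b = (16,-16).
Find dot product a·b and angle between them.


a·b = -4*16 + 17*(-16) = -64 - 272 = -336
|a| = sqrt(16+289) = 17.4642
|b| = sqrt(256+256) = 22.6274
cos(theta) = -336/(sqrt(305)*sqrt(512)) = -336/sqrt(156160) = -0.850265
theta = arccos(-336/sqrt(156160)) = 148.2405 degrees

a·b = -336, theta = 148.2405 deg


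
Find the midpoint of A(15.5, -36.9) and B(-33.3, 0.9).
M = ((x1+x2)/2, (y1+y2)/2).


Mx = (15.5 - 33.3)/2 = -17.8/2 = -8.9000
My = (-36.9 + 0.9)/2 = -36.0/2 = -18.0000

(-8.9000, -18.0000)


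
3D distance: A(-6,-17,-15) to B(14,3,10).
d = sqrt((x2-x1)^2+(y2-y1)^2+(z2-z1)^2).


dx=20, dy=20, dz=25
d = sqrt(400+400+625) = sqrt(1425) = 37.7492

37.7492


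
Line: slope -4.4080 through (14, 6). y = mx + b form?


y - 6 = -4.4080(x - 14)
y = -4.4080x + 6 + 4.4080*14
y = -4.4080x + 67.7120

y = -4.4080x + 67.7120


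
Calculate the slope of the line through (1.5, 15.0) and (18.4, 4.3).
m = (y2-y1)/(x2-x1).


dy = 4.3 - 15.0 = -10.7
dx = 18.4 - 1.5 = 16.9
m = -10.7/16.9 = -0.6331

m = -0.6331


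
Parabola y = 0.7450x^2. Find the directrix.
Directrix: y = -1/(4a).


a = 0.7450
1/(4a) = 0.3356
directrix: y = -0.3356 = -0.3356

y = -0.3356


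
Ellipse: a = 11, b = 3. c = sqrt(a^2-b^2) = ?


c^2 = 11^2 - 3^2 = 121 - 9 = 112
c = sqrt(112) = 10.5830

c = 10.5830


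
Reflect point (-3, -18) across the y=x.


Reflection rule for y=x: (y, x)
(-3, -18) -> (-18, -3)

(-18, -3)


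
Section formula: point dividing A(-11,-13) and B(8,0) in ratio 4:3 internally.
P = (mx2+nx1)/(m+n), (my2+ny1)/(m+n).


Px = (4*8 + 3*(-11))/7 = -1/7 = -0.1429
Py = (4*0 + 3*(-13))/7 = -39/7 = -5.5714

P = (-0.1429, -5.5714)


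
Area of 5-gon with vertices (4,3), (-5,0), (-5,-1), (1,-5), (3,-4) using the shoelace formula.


sum(xi*y_{i+1}) = 4*0 - 5*(-1) - 5*(-5) + 1*(-4) + 3*3 = 35
sum(yi*x_{i+1}) = 3*(-5) + 0*(-5) - 1*1 - 5*3 - 4*4 = -47
Area = |35 + 47|/2 = 82/2 = 41.0000

41.0000 sq units


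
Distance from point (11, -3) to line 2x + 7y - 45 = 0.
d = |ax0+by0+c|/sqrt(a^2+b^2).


|2*11 + 7*(-3) - 45| = |-44| = 44
sqrt(4 + 49) = sqrt(53) = 7.2801
d = 44/sqrt(53) = 6.0439

6.0439


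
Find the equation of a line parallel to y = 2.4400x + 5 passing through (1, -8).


Parallel lines have equal slopes.
m2 = 2.4400
b2 = -8 - 2.4400*1 = -10.4400

y = 2.4400x - 10.4400


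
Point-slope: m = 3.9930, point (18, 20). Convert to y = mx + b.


y - 20 = 3.9930(x - 18)
y = 3.9930x + 20 - 3.9930*18
y = 3.9930x - 51.8740

y = 3.9930x - 51.8740


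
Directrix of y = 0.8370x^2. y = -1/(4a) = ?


a = 0.8370
1/(4a) = 0.2987
directrix: y = -0.2987 = -0.2987

y = -0.2987


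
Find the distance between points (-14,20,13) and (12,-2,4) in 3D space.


dx=26, dy=-22, dz=-9
d = sqrt(676+484+81) = sqrt(1241) = 35.2278

35.2278


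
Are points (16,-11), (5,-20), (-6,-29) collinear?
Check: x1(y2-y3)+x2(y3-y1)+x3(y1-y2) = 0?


16*(-20+ 29) + 5*(-29+ 11) - 6*(-11+ 20)
= 144 - 90 - 54 = 0

Yes, collinear (determinant = 0)


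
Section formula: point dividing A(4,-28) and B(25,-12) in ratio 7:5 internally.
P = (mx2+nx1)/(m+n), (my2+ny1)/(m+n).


Px = (7*25 + 5*4)/12 = 195/12 = 16.2500
Py = (7*(-12) + 5*(-28))/12 = -224/12 = -18.6667

P = (16.2500, -18.6667)


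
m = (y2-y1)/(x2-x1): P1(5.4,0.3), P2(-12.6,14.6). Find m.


dy = 14.6 - 0.3 = 14.3
dx = -12.6 - 5.4 = -18.0
m = 14.3/(-18.0) = -0.7944

m = -0.7944


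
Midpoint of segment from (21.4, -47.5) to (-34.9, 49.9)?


Mx = (21.4 - 34.9)/2 = -13.5/2 = -6.7500
My = (-47.5 + 49.9)/2 = 2.4/2 = 1.2000

(-6.7500, 1.2000)


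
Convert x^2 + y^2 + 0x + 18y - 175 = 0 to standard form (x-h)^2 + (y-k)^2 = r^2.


h = -D/2 = 0/2 = 0
k = -E/2 = -18/2 = -9
r^2 = h^2 + k^2 - F = 0 + 81 + 175 = 256
r = 16

Center (0, -9), radius = 16


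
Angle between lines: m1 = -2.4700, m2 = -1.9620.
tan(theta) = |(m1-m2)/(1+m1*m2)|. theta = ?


m1-m2 = -0.508
1+m1*m2 = 5.84614
tan(theta) = |-0.508/5.84614| = 0.086895
theta = arctan(|-0.508/5.84614|) = 4.9662 degrees (acute angle)

4.9662 degrees


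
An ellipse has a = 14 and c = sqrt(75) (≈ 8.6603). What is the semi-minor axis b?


b^2 = 14^2 - (sqrt(75))^2 = 196 - 75 = 121
b = sqrt(121) = 11

b = 11


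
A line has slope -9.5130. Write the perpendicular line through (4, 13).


Perpendicular slope = -1/m1 = -1/(-9.5130) = 0.1051
b2 = y0 - m2*x0 = 13 + 4/(-9.5130) = 13 - 0.4205 = 12.5795

y = 0.1051x + 12.5795


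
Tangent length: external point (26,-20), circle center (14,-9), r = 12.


d = sqrt((26-14)^2 + (-20+ 9)^2) = sqrt(144+121) = 16.2788
L = sqrt(265.0000 - 144) = sqrt(121.0000) = 11.0000

11.0000


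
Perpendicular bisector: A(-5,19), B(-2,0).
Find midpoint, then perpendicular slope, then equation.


Midpoint = (-3.5, 9.5)
Slope of AB = dy/dx = -19/3 = -6.3333
Perp slope = -dx/dy = 3/19 = 0.1579
b = My - (perp slope)*Mx = 9.5 + (3*(-3.5))/(-19) = 9.5 + 0.5526 = 10.0526

y = 0.1579x + 10.0526


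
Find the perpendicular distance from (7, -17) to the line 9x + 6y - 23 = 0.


|9*7 + 6*(-17) - 23| = |-62| = 62
sqrt(81 + 36) = sqrt(117) = 10.8167
d = 62/sqrt(117) = 5.7319

5.7319


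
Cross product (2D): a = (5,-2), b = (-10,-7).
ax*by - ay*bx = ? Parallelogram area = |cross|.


cross = 5*(-7) + 2*(-10) = -35 - 20 = -55
Parallelogram area = |-55| = 55

cross = -55, parallelogram area = 55


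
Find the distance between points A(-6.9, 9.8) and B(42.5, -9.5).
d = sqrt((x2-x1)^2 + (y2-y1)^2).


dx = 42.5 + 6.9 = 49.4
dy = -9.5 - 9.8 = -19.3
d = sqrt(2440.36 + 372.49) = sqrt(2812.85) = 53.0363

53.0363


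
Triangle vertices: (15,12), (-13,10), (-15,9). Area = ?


15*(10-9) = 15
-13*(9-12) = 39
-15*(12-10) = -30
sum = 24
Area = |24|/2 = 12.0000

12.0000 sq units


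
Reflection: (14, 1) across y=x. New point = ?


Reflection rule for y=x: (y, x)
(14, 1) -> (1, 14)

(1, 14)


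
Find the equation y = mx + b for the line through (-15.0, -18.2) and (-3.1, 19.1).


m = (37.3)/(11.9) = 3.1345
b = y1 - m*x1 = -18.2 - (37.3*(-15.0))/(11.9) = -18.2 + 47.0168 = 28.8168

y = 3.1345x + 28.8168


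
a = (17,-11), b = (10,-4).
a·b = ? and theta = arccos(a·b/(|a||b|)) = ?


a·b = 17*10 - 11*(-4) = 170 + 44 = 214
|a| = sqrt(289+121) = 20.2485
|b| = sqrt(100+16) = 10.7703
cos(theta) = 214/(sqrt(410)*sqrt(116)) = 214/sqrt(47560) = 0.981280
theta = arccos(214/sqrt(47560)) = 11.1038 degrees

a·b = 214, theta = 11.1038 deg


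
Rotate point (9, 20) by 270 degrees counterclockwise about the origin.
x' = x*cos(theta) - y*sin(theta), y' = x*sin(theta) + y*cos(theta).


cos(270) = 0, sin(270) = -1
x' = 9*0 - 20*(-1) = 20
y' = 9*(-1) + 20*0 = -9

(20, -9)


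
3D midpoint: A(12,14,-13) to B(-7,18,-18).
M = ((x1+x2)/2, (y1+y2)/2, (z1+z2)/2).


Mx = (12- 7)/2 = 2.5000
My = (14+18)/2 = 16.0000
Mz = (-13- 18)/2 = -15.5000

M = (2.5000, 16.0000, -15.5000)


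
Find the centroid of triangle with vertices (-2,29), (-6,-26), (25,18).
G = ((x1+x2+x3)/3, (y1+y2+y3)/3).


Gx = (-2- 6+25)/3 = 17/3 = 5.6667
Gy = (29- 26+18)/3 = 21/3 = 7.0000

G = (5.6667, 7.0000)


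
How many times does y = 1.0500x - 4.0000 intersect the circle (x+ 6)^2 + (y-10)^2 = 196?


Substitute y = 1.0500x - 4.0000: (x+ 6)^2 + (1.0500x- 4.0000-10)^2 = 196
Expand to Ax^2 + Bx + C = 0, where b-k = -14
A = 1+m^2 = 2.1025
B = 2(m(b-k) - h) = 2(1.0500*(-14) + 6) = -17.4
C = h^2 + (b-k)^2 - r^2 = 36 + 196 - 196 = 36
disc = B^2-4AC = 302.7600 - 302.7600 = 0
disc = 0

1 intersection point (tangent)


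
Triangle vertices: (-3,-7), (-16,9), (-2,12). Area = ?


-3*(9-12) = 9
-16*(12+ 7) = -304
-2*(-7-9) = 32
sum = -263
Area = |-263|/2 = 131.5000

131.5000 sq units


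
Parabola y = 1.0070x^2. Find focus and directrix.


a = 1.0070
1/(4a) = 0.2483
Focus = (0, 0.2483)
Directrix: y = -0.2483

Focus = (0, 0.2483), Directrix: y = -0.2483


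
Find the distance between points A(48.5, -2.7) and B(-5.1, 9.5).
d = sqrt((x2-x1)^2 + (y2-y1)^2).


dx = -5.1 - 48.5 = -53.6
dy = 9.5 + 2.7 = 12.2
d = sqrt(2872.96 + 148.84) = sqrt(3021.8) = 54.9709

54.9709


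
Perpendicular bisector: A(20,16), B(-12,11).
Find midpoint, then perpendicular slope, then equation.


Midpoint = (4, 13.5)
Slope of AB = dy/dx = -5/(-32) = 0.1562
Perp slope = -dx/dy = -32/5 = -6.4000
b = My - (perp slope)*Mx = 13.5 + (-32*4)/(-5) = 13.5 + 25.6000 = 39.1000

y = -6.4000x + 39.1000


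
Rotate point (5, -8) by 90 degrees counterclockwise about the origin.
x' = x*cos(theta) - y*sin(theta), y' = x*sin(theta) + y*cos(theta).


cos(90) = 0, sin(90) = 1
x' = 5*0 + 8*1 = 8
y' = 5*1 - 8*0 = 5

(8, 5)


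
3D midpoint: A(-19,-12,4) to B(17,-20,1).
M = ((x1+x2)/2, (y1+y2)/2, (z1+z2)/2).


Mx = (-19+17)/2 = -1.0000
My = (-12- 20)/2 = -16.0000
Mz = (4+1)/2 = 2.5000

M = (-1.0000, -16.0000, 2.5000)


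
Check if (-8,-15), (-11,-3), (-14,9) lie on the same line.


-8*(-3-9) - 11*(9+ 15) - 14*(-15+ 3)
= 96 - 264 + 168 = 0

Yes, collinear (determinant = 0)


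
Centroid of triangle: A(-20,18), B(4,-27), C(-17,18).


Gx = (-20+4- 17)/3 = -33/3 = -11.0000
Gy = (18- 27+18)/3 = 9/3 = 3.0000

G = (-11.0000, 3.0000)


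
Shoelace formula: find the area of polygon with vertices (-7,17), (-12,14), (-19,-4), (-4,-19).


sum(xi*y_{i+1}) = -7*14 - 12*(-4) - 19*(-19) - 4*17 = 243
sum(yi*x_{i+1}) = 17*(-12) + 14*(-19) - 4*(-4) - 19*(-7) = -321
Area = |243 + 321|/2 = 564/2 = 282.0000

282.0000 sq units


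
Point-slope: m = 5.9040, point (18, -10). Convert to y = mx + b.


y + 10 = 5.9040(x - 18)
y = 5.9040x - 10 - 5.9040*18
y = 5.9040x - 116.2720

y = 5.9040x - 116.2720


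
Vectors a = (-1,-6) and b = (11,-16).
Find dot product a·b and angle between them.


a·b = -1*11 - 6*(-16) = -11 + 96 = 85
|a| = sqrt(1+36) = 6.0828
|b| = sqrt(121+256) = 19.4165
cos(theta) = 85/(sqrt(37)*sqrt(377)) = 85/sqrt(13949) = 0.719693
theta = arccos(85/sqrt(13949)) = 43.9708 degrees

a·b = 85, theta = 43.9708 deg


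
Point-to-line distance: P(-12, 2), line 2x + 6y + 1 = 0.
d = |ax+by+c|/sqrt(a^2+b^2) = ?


|2*(-12) + 6*2 + 1| = |-11| = 11
sqrt(4 + 36) = sqrt(40) = 6.3246
d = 11/sqrt(40) = 1.7393

1.7393


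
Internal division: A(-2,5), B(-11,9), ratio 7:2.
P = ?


Px = (7*(-11) + 2*(-2))/9 = -81/9 = -9.0000
Py = (7*9 + 2*5)/9 = 73/9 = 8.1111

P = (-9.0000, 8.1111)


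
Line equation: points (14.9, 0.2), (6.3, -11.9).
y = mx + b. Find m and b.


m = (-12.1)/(-8.6) = 1.4070
b = y1 - m*x1 = 0.2 - (-12.1*14.9)/(-8.6) = 0.2 - 20.9640 = -20.7640

y = 1.4070x - 20.7640


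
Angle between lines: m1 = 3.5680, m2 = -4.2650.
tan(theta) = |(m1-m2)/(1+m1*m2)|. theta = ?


m1-m2 = 7.833
1+m1*m2 = -14.21752
tan(theta) = |7.833/(-14.21752)| = 0.550940
theta = arctan(|7.833/(-14.21752)|) = 28.8521 degrees (acute angle)

28.8521 degrees


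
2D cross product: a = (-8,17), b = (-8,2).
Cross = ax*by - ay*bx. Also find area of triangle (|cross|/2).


cross = -8*2 - 17*(-8) = -16 + 136 = 120
Triangle area = |120|/2 = 120/2 = 60.0000

cross = 120, triangle area = 60.0000


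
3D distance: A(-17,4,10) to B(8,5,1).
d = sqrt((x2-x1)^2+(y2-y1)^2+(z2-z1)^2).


dx=25, dy=1, dz=-9
d = sqrt(625+1+81) = sqrt(707) = 26.5895

26.5895


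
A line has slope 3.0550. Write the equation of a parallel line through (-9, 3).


Parallel lines have equal slopes.
m2 = 3.0550
b2 = 3 - 3.0550*(-9) = 30.4950

y = 3.0550x + 30.4950


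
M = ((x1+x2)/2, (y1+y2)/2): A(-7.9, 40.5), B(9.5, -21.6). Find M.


Mx = (-7.9 + 9.5)/2 = 1.6/2 = 0.8000
My = (40.5 - 21.6)/2 = 18.9/2 = 9.4500

(0.8000, 9.4500)


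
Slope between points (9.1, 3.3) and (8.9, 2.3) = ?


dy = 2.3 - 3.3 = -1.0
dx = 8.9 - 9.1 = -0.2
m = -1.0/(-0.2) = 5.0000

m = 5.0000


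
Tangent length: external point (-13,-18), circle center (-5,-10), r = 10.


d = sqrt((-13+ 5)^2 + (-18+ 10)^2) = sqrt(64+64) = 11.3137
L = sqrt(128.0000 - 100) = sqrt(28.0000) = 5.2915

5.2915


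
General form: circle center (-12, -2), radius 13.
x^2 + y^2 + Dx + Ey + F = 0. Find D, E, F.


(x+ 12)^2 + (y+ 2)^2 = 13^2
D = -2h = 24, E = -2k = 4
F = h^2+k^2-r^2 = 144+4-169 = -21

D = 24, E = 4, F = -21


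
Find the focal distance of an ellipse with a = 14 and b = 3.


c^2 = 14^2 - 3^2 = 196 - 9 = 187
c = sqrt(187) = 13.6748

c = 13.6748


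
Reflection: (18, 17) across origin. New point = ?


Reflection rule for origin: (-x, -y)
(18, 17) -> (-18, -17)

(-18, -17)


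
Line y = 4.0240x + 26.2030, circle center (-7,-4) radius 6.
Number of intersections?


Substitute y = 4.0240x + 26.2030: (x+ 7)^2 + (4.0240x+26.2030+ 4)^2 = 36
Expand to Ax^2 + Bx + C = 0, where b-k = 30.203
A = 1+m^2 = 17.192576
B = 2(m(b-k) - h) = 2(4.0240*30.203 + 7) = 257.073744
C = h^2 + (b-k)^2 - r^2 = 49 + 912.221209 - 36 = 925.221209
disc = B^2-4AC = 66086.9099 - 63627.7438 = 2459.1661
disc > 0

2 intersection points


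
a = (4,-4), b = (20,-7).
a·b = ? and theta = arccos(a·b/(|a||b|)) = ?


a·b = 4*20 - 4*(-7) = 80 + 28 = 108
|a| = sqrt(16+16) = 5.6569
|b| = sqrt(400+49) = 21.1896
cos(theta) = 108/(sqrt(32)*sqrt(449)) = 108/sqrt(14368) = 0.901002
theta = arccos(108/sqrt(14368)) = 25.7100 degrees

a·b = 108, theta = 25.7100 deg


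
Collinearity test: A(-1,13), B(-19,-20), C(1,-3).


-1*(-20+ 3) - 19*(-3-13) + 1*(13+ 20)
= 17 + 304 + 33 = 354

No, not collinear (determinant = 354)


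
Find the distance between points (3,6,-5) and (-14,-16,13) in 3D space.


dx=-17, dy=-22, dz=18
d = sqrt(289+484+324) = sqrt(1097) = 33.1210

33.1210


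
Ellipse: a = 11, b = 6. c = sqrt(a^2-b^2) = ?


c^2 = 11^2 - 6^2 = 121 - 36 = 85
c = sqrt(85) = 9.2195

c = 9.2195


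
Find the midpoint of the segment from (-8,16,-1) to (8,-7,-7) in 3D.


Mx = (-8+8)/2 = 0
My = (16- 7)/2 = 4.5000
Mz = (-1- 7)/2 = -4.0000

M = (0, 4.5000, -4.0000)


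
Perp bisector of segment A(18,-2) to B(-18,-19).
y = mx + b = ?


Midpoint = (0, -10.5)
Slope of AB = dy/dx = -17/(-36) = 0.4722
Perp slope = -dx/dy = -36/17 = -2.1176
b = My - (perp slope)*Mx = -10.5 + (-36*0)/(-17) = -10.5 + 0 = -10.5000

y = -2.1176x - 10.5000


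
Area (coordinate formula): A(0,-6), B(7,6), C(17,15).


0*(6-15) = 0
7*(15+ 6) = 147
17*(-6-6) = -204
sum = -57
Area = |-57|/2 = 28.5000

28.5000 sq units


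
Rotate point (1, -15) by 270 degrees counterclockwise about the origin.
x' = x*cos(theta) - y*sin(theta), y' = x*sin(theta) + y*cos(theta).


cos(270) = 0, sin(270) = -1
x' = 1*0 + 15*(-1) = -15
y' = 1*(-1) - 15*0 = -1

(-15, -1)


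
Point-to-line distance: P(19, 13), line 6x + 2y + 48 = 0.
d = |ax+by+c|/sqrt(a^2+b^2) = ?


|6*19 + 2*13 + 48| = |188| = 188
sqrt(36 + 4) = sqrt(40) = 6.3246
d = 188/sqrt(40) = 29.7254

29.7254


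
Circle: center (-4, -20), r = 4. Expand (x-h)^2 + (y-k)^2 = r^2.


(x+ 4)^2 + (y+ 20)^2 = 4^2
D = -2h = 8, E = -2k = 40
F = h^2+k^2-r^2 = 16+400-16 = 400

x^2 + y^2 + 8x + 40y + 400 = 0


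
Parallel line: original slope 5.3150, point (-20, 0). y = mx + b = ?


Parallel lines have equal slopes.
m2 = 5.3150
b2 = 0 - 5.3150*(-20) = 106.3000

y = 5.3150x + 106.3000


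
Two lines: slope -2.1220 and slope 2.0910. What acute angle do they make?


m1-m2 = -4.213
1+m1*m2 = -3.437102
tan(theta) = |-4.213/(-3.437102)| = 1.225742
theta = arctan(|-4.213/(-3.437102)|) = 50.7913 degrees (acute angle)

50.7913 degrees


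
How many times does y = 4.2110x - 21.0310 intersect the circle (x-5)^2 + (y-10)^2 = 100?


Substitute y = 4.2110x - 21.0310: (x-5)^2 + (4.2110x- 21.0310-10)^2 = 100
Expand to Ax^2 + Bx + C = 0, where b-k = -31.031
A = 1+m^2 = 18.732521
B = 2(m(b-k) - h) = 2(4.2110*(-31.031) - 5) = -271.343082
C = h^2 + (b-k)^2 - r^2 = 25 + 962.922961 - 100 = 887.922961
disc = B^2-4AC = 73627.0681 - 66532.1421 = 7094.9260
disc > 0

2 intersection points


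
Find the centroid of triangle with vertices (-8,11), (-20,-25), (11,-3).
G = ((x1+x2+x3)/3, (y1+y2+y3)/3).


Gx = (-8- 20+11)/3 = -17/3 = -5.6667
Gy = (11- 25- 3)/3 = -17/3 = -5.6667

G = (-5.6667, -5.6667)


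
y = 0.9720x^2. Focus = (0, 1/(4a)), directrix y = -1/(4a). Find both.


a = 0.9720
1/(4a) = 0.2572
Focus = (0, 0.2572)
Directrix: y = -0.2572

Focus = (0, 0.2572), Directrix: y = -0.2572


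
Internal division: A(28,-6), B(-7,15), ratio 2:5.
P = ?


Px = (2*(-7) + 5*28)/7 = 126/7 = 18.0000
Py = (2*15 + 5*(-6))/7 = 0/7 = 0

P = (18.0000, 0)


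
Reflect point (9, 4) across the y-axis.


Reflection rule for y-axis: (-x, y)
(9, 4) -> (-9, 4)

(-9, 4)


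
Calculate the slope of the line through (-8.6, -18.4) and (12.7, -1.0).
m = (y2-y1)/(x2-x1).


dy = -1.0 + 18.4 = 17.4
dx = 12.7 + 8.6 = 21.3
m = 17.4/21.3 = 0.8169

m = 0.8169


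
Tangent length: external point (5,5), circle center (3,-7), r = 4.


d = sqrt((5-3)^2 + (5+ 7)^2) = sqrt(4+144) = 12.1655
L = sqrt(148.0000 - 16) = sqrt(132.0000) = 11.4891

11.4891


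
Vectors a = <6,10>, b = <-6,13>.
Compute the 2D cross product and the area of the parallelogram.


cross = 6*13 - 10*(-6) = 78 + 60 = 138
Parallelogram area = |138| = 138

cross = 138, parallelogram area = 138


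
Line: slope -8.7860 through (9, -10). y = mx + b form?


y + 10 = -8.7860(x - 9)
y = -8.7860x - 10 + 8.7860*9
y = -8.7860x + 69.0740

y = -8.7860x + 69.0740


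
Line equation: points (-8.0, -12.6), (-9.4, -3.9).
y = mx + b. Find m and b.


m = (8.7)/(-1.4) = -6.2143
b = y1 - m*x1 = -12.6 - (8.7*(-8.0))/(-1.4) = -12.6 - 49.7143 = -62.3143

y = -6.2143x - 62.3143


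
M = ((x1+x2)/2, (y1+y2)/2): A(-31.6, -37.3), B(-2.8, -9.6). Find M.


Mx = (-31.6 - 2.8)/2 = -34.4/2 = -17.2000
My = (-37.3 - 9.6)/2 = -46.9/2 = -23.4500

(-17.2000, -23.4500)


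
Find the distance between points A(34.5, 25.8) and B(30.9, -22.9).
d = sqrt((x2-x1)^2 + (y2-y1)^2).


dx = 30.9 - 34.5 = -3.6
dy = -22.9 - 25.8 = -48.7
d = sqrt(12.96 + 2371.69) = sqrt(2384.65) = 48.8329

48.8329


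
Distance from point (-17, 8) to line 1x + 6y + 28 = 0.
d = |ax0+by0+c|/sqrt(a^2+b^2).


|1*(-17) + 6*8 + 28| = |59| = 59
sqrt(1 + 36) = sqrt(37) = 6.0828
d = 59/sqrt(37) = 9.6995

9.6995


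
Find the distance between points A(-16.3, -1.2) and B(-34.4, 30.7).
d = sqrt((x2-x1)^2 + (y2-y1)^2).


dx = -34.4 + 16.3 = -18.1
dy = 30.7 + 1.2 = 31.9
d = sqrt(327.61 + 1017.61) = sqrt(1345.22) = 36.6772

36.6772


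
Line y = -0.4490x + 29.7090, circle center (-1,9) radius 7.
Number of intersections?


Substitute y = -0.4490x + 29.7090: (x+ 1)^2 + (-0.4490x+29.7090-9)^2 = 49
Expand to Ax^2 + Bx + C = 0, where b-k = 20.709
A = 1+m^2 = 1.201601
B = 2(m(b-k) - h) = 2(-0.4490*20.709 + 1) = -16.596682
C = h^2 + (b-k)^2 - r^2 = 1 + 428.862681 - 49 = 380.862681
disc = B^2-4AC = 275.4499 - 1830.5799 = -1555.1300
disc < 0

0 intersection points


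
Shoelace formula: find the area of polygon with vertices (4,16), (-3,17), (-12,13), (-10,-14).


sum(xi*y_{i+1}) = 4*17 - 3*13 - 12*(-14) - 10*16 = 37
sum(yi*x_{i+1}) = 16*(-3) + 17*(-12) + 13*(-10) - 14*4 = -438
Area = |37 + 438|/2 = 475/2 = 237.5000

237.5000 sq units


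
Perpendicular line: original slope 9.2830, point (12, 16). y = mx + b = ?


Perpendicular slope = -1/m1 = -1/9.2830 = -0.1077
b2 = y0 - m2*x0 = 16 + 12/9.2830 = 16 + 1.2927 = 17.2927

y = -0.1077x + 17.2927


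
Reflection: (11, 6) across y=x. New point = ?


Reflection rule for y=x: (y, x)
(11, 6) -> (6, 11)

(6, 11)


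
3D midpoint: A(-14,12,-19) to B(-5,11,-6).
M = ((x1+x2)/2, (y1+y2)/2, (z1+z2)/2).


Mx = (-14- 5)/2 = -9.5000
My = (12+11)/2 = 11.5000
Mz = (-19- 6)/2 = -12.5000

M = (-9.5000, 11.5000, -12.5000)


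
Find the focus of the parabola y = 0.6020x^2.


a = 0.6020
4a = 2.4080
focus = (0, 1/2.4080) = (0, 0.4153)

Focus = (0, 0.4153)


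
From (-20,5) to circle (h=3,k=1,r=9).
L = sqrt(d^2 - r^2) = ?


d = sqrt((-20-3)^2 + (5-1)^2) = sqrt(529+16) = 23.3452
L = sqrt(545.0000 - 81) = sqrt(464.0000) = 21.5407

21.5407


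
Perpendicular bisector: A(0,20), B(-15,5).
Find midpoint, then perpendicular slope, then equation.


Midpoint = (-7.5, 12.5)
Slope of AB = dy/dx = -15/(-15) = 1.0000
Perp slope = -dx/dy = -15/15 = -1.0000
b = My - (perp slope)*Mx = 12.5 + (-15*(-7.5))/(-15) = 12.5 - 7.5000 = 5.0000

y = -1.0000x + 5.0000


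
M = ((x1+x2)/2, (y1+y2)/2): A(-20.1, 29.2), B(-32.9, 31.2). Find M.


Mx = (-20.1 - 32.9)/2 = -53.0/2 = -26.5000
My = (29.2 + 31.2)/2 = 60.4/2 = 30.2000

(-26.5000, 30.2000)


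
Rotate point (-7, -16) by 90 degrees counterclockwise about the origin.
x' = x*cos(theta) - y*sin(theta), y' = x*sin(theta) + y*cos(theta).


cos(90) = 0, sin(90) = 1
x' = -7*0 + 16*1 = 16
y' = -7*1 - 16*0 = -7

(16, -7)


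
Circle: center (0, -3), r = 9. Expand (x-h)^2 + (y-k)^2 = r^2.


(x-0)^2 + (y+ 3)^2 = 9^2
D = -2h = 0, E = -2k = 6
F = h^2+k^2-r^2 = 0+9-81 = -72

x^2 + y^2 + 6y - 72 = 0


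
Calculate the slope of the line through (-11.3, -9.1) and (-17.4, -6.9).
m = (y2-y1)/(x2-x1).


dy = -6.9 + 9.1 = 2.2
dx = -17.4 + 11.3 = -6.1
m = 2.2/(-6.1) = -0.3607

m = -0.3607


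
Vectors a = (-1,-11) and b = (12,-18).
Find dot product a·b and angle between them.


a·b = -1*12 - 11*(-18) = -12 + 198 = 186
|a| = sqrt(1+121) = 11.0454
|b| = sqrt(144+324) = 21.6333
cos(theta) = 186/(sqrt(122)*sqrt(468)) = 186/sqrt(57096) = 0.778413
theta = arccos(186/sqrt(57096)) = 38.8845 degrees

a·b = 186, theta = 38.8845 deg


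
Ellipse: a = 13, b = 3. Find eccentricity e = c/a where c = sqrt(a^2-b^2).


c = sqrt(169-9) = sqrt(160) = 12.6491
e = c/a = sqrt(160)/13 = 0.9730

e = 0.9730


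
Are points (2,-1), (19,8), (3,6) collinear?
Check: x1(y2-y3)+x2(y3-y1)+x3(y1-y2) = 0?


2*(8-6) + 19*(6+ 1) + 3*(-1-8)
= 4 + 133 - 27 = 110

No, not collinear (determinant = 110)


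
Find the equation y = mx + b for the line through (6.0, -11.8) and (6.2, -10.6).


m = (1.2)/(0.2) = 6.0000
b = y1 - m*x1 = -11.8 - (1.2*6.0)/(0.2) = -11.8 - 36.0000 = -47.8000

y = 6.0000x - 47.8000


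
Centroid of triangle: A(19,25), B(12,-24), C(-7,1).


Gx = (19+12- 7)/3 = 24/3 = 8.0000
Gy = (25- 24+1)/3 = 2/3 = 0.6667

G = (8.0000, 0.6667)


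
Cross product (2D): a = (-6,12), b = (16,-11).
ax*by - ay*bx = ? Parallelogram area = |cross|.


cross = -6*(-11) - 12*16 = 66 - 192 = -126
Parallelogram area = |-126| = 126

cross = -126, parallelogram area = 126


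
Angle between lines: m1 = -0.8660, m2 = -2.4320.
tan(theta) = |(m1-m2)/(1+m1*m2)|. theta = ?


m1-m2 = 1.566
1+m1*m2 = 3.106112
tan(theta) = |1.566/3.106112| = 0.504167
theta = arctan(|1.566/3.106112|) = 26.7557 degrees (acute angle)

26.7557 degrees


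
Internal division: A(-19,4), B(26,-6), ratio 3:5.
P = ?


Px = (3*26 + 5*(-19))/8 = -17/8 = -2.1250
Py = (3*(-6) + 5*4)/8 = 2/8 = 0.2500

P = (-2.1250, 0.2500)


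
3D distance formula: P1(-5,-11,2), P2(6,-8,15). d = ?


dx=11, dy=3, dz=13
d = sqrt(121+9+169) = sqrt(299) = 17.2916

17.2916


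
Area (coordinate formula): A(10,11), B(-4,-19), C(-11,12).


10*(-19-12) = -310
-4*(12-11) = -4
-11*(11+ 19) = -330
sum = -644
Area = |-644|/2 = 322.0000

322.0000 sq units


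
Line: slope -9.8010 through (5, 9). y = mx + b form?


y - 9 = -9.8010(x - 5)
y = -9.8010x + 9 + 9.8010*5
y = -9.8010x + 58.0050

y = -9.8010x + 58.0050


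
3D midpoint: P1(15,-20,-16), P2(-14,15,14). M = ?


Mx = (15- 14)/2 = 0.5000
My = (-20+15)/2 = -2.5000
Mz = (-16+14)/2 = -1.0000

M = (0.5000, -2.5000, -1.0000)


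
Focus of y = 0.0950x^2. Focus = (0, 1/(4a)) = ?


a = 0.0950
4a = 0.3800
focus = (0, 1/0.3800) = (0, 2.6316)

Focus = (0, 2.6316)


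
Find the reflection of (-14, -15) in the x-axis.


Reflection rule for x-axis: (x, -y)
(-14, -15) -> (-14, 15)

(-14, 15)


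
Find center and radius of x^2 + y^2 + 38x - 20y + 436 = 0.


h = -D/2 = -38/2 = -19
k = -E/2 = 20/2 = 10
r^2 = h^2 + k^2 - F = 361 + 100 - 436 = 25
r = 5

Center (-19, 10), radius = 5


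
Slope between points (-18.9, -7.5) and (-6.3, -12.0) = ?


dy = -12.0 + 7.5 = -4.5
dx = -6.3 + 18.9 = 12.6
m = -4.5/12.6 = -0.3571

m = -0.3571


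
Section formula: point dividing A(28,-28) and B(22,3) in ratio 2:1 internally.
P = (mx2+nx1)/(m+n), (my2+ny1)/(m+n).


Px = (2*22 + 1*28)/3 = 72/3 = 24.0000
Py = (2*3 + 1*(-28))/3 = -22/3 = -7.3333

P = (24.0000, -7.3333)


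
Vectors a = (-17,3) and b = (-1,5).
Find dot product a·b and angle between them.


a·b = -17*(-1) + 3*5 = 17 + 15 = 32
|a| = sqrt(289+9) = 17.2627
|b| = sqrt(1+25) = 5.0990
cos(theta) = 32/(sqrt(298)*sqrt(26)) = 32/sqrt(7748) = 0.363542
theta = arccos(32/sqrt(7748)) = 68.6821 degrees

a·b = 32, theta = 68.6821 deg


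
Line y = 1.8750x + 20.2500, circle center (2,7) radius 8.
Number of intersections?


Substitute y = 1.8750x + 20.2500: (x-2)^2 + (1.8750x+20.2500-7)^2 = 64
Expand to Ax^2 + Bx + C = 0, where b-k = 13.25
A = 1+m^2 = 4.515625
B = 2(m(b-k) - h) = 2(1.8750*13.25 - 2) = 45.6875
C = h^2 + (b-k)^2 - r^2 = 4 + 175.5625 - 64 = 115.5625
disc = B^2-4AC = 2087.3477 - 2087.3477 = 0
disc = 0

1 intersection point (tangent)


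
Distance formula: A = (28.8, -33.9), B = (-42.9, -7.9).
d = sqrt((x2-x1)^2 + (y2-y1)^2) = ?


dx = -42.9 - 28.8 = -71.7
dy = -7.9 + 33.9 = 26.0
d = sqrt(5140.89 + 676.0) = sqrt(5816.89) = 76.2685

76.2685


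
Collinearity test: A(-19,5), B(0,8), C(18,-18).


-19*(8+ 18) + 0*(-18-5) + 18*(5-8)
= -494 + 0 - 54 = -548

No, not collinear (determinant = -548)


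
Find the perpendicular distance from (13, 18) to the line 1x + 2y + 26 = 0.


|1*13 + 2*18 + 26| = |75| = 75
sqrt(1 + 4) = sqrt(5) = 2.2361
d = 75/sqrt(5) = 33.5410

33.5410


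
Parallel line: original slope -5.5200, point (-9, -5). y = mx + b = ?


Parallel lines have equal slopes.
m2 = -5.5200
b2 = -5 + 5.5200*(-9) = -54.6800

y = -5.5200x - 54.6800


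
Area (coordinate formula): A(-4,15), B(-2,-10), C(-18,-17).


-4*(-10+ 17) = -28
-2*(-17-15) = 64
-18*(15+ 10) = -450
sum = -414
Area = |-414|/2 = 207.0000

207.0000 sq units


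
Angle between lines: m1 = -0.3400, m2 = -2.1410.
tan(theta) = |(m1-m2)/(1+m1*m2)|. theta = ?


m1-m2 = 1.801
1+m1*m2 = 1.72794
tan(theta) = |1.801/1.72794| = 1.042282
theta = arctan(|1.801/1.72794|) = 46.1860 degrees (acute angle)

46.1860 degrees


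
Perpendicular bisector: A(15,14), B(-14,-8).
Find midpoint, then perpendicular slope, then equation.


Midpoint = (0.5, 3)
Slope of AB = dy/dx = -22/(-29) = 0.7586
Perp slope = -dx/dy = -29/22 = -1.3182
b = My - (perp slope)*Mx = 3 + (-29*0.5)/(-22) = 3 + 0.6591 = 3.6591

y = -1.3182x + 3.6591


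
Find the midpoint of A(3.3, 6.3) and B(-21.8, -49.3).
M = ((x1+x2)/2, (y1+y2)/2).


Mx = (3.3 - 21.8)/2 = -18.5/2 = -9.2500
My = (6.3 - 49.3)/2 = -43.0/2 = -21.5000

(-9.2500, -21.5000)


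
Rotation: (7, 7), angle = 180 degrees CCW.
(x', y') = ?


cos(180) = -1, sin(180) = 0
x' = 7*(-1) - 7*0 = -7
y' = 7*0 + 7*(-1) = -7

(-7, -7)


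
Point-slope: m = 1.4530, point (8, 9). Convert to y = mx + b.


y - 9 = 1.4530(x - 8)
y = 1.4530x + 9 - 1.4530*8
y = 1.4530x - 2.6240

y = 1.4530x - 2.6240


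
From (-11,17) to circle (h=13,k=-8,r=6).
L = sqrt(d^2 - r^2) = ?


d = sqrt((-11-13)^2 + (17+ 8)^2) = sqrt(576+625) = 34.6554
L = sqrt(1201.0000 - 36) = sqrt(1165.0000) = 34.1321

34.1321


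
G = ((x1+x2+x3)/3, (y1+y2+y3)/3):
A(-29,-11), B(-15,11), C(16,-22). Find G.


Gx = (-29- 15+16)/3 = -28/3 = -9.3333
Gy = (-11+11- 22)/3 = -22/3 = -7.3333

G = (-9.3333, -7.3333)


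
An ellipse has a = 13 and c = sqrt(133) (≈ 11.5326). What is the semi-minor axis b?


b^2 = 13^2 - (sqrt(133))^2 = 169 - 133 = 36
b = sqrt(36) = 6

b = 6


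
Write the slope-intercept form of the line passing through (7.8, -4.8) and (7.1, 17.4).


m = (22.2)/(-0.7) = -31.7143
b = y1 - m*x1 = -4.8 - (22.2*7.8)/(-0.7) = -4.8 + 247.3714 = 242.5714

y = -31.7143x + 242.5714


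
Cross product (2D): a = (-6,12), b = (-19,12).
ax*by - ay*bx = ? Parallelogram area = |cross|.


cross = -6*12 - 12*(-19) = -72 + 228 = 156
Parallelogram area = |156| = 156

cross = 156, parallelogram area = 156


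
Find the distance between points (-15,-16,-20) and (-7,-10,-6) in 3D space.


dx=8, dy=6, dz=14
d = sqrt(64+36+196) = sqrt(296) = 17.2047

17.2047


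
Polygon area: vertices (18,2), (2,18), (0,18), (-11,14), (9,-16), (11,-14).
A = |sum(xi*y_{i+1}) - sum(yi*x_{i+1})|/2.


sum(xi*y_{i+1}) = 18*18 + 2*18 + 0*14 - 11*(-16) + 9*(-14) + 11*2 = 432
sum(yi*x_{i+1}) = 2*2 + 18*0 + 18*(-11) + 14*9 - 16*11 - 14*18 = -496
Area = |432 + 496|/2 = 928/2 = 464.0000

464.0000 sq units


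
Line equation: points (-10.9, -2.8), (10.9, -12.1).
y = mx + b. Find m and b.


m = (-9.3)/(21.8) = -0.4266
b = y1 - m*x1 = -2.8 - (-9.3*(-10.9))/(21.8) = -2.8 - 4.6500 = -7.4500

y = -0.4266x - 7.4500


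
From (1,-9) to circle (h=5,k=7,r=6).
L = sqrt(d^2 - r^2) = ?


d = sqrt((1-5)^2 + (-9-7)^2) = sqrt(16+256) = 16.4924
L = sqrt(272.0000 - 36) = sqrt(236.0000) = 15.3623

15.3623


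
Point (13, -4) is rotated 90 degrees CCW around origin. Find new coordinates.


cos(90) = 0, sin(90) = 1
x' = 13*0 + 4*1 = 4
y' = 13*1 - 4*0 = 13

(4, 13)


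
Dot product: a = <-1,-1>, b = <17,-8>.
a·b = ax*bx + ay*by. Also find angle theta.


a·b = -1*17 - 1*(-8) = -17 + 8 = -9
|a| = sqrt(1+1) = 1.4142
|b| = sqrt(289+64) = 18.7883
cos(theta) = -9/(sqrt(2)*sqrt(353)) = -9/sqrt(706) = -0.338719
theta = arccos(-9/sqrt(706)) = 109.7989 degrees

a·b = -9, theta = 109.7989 deg


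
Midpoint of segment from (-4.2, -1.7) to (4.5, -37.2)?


Mx = (-4.2 + 4.5)/2 = 0.3/2 = 0.1500
My = (-1.7 - 37.2)/2 = -38.9/2 = -19.4500

(0.1500, -19.4500)


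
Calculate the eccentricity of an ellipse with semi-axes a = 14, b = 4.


c = sqrt(196-16) = sqrt(180) = 13.4164
e = c/a = sqrt(180)/14 = 0.9583

e = 0.9583


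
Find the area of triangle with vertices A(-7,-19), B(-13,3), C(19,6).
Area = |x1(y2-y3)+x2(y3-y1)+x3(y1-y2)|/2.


-7*(3-6) = 21
-13*(6+ 19) = -325
19*(-19-3) = -418
sum = -722
Area = |-722|/2 = 361.0000

361.0000 sq units


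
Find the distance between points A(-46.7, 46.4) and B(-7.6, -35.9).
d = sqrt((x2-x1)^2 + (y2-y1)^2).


dx = -7.6 + 46.7 = 39.1
dy = -35.9 - 46.4 = -82.3
d = sqrt(1528.81 + 6773.29) = sqrt(8302.1) = 91.1159

91.1159


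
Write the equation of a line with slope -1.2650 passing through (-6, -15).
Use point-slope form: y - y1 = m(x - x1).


y + 15 = -1.2650(x + 6)
y = -1.2650x - 15 + 1.2650*(-6)
y = -1.2650x - 22.5900

y = -1.2650x - 22.5900


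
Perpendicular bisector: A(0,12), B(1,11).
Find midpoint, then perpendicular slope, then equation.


Midpoint = (0.5, 11.5)
Slope of AB = dy/dx = -1/1 = -1.0000
Perp slope = -dx/dy = 1/1 = 1.0000
b = My - (perp slope)*Mx = 11.5 + (1*0.5)/(-1) = 11.5 - 0.5000 = 11.0000

y = 1.0000x + 11.0000


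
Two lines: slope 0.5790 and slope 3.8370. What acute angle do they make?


m1-m2 = -3.258
1+m1*m2 = 3.221623
tan(theta) = |-3.258/3.221623| = 1.011292
theta = arctan(|-3.258/3.221623|) = 45.3217 degrees (acute angle)

45.3217 degrees


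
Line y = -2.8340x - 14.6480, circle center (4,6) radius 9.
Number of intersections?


Substitute y = -2.8340x - 14.6480: (x-4)^2 + (-2.8340x- 14.6480-6)^2 = 81
Expand to Ax^2 + Bx + C = 0, where b-k = -20.648
A = 1+m^2 = 9.031556
B = 2(m(b-k) - h) = 2(-2.8340*(-20.648) - 4) = 109.032864
C = h^2 + (b-k)^2 - r^2 = 16 + 426.339904 - 81 = 361.339904
disc = B^2-4AC = 11888.1654 - 13053.8463 = -1165.6809
disc < 0

0 intersection points


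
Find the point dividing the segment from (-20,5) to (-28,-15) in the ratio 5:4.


Px = (5*(-28) + 4*(-20))/9 = -220/9 = -24.4444
Py = (5*(-15) + 4*5)/9 = -55/9 = -6.1111

P = (-24.4444, -6.1111)


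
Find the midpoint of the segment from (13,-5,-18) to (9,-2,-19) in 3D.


Mx = (13+9)/2 = 11.0000
My = (-5- 2)/2 = -3.5000
Mz = (-18- 19)/2 = -18.5000

M = (11.0000, -3.5000, -18.5000)


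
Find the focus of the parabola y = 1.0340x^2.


a = 1.0340
4a = 4.1360
focus = (0, 1/4.1360) = (0, 0.2418)

Focus = (0, 0.2418)


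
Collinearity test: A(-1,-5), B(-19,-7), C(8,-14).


-1*(-7+ 14) - 19*(-14+ 5) + 8*(-5+ 7)
= -7 + 171 + 16 = 180

No, not collinear (determinant = 180)


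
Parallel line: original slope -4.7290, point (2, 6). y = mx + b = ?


Parallel lines have equal slopes.
m2 = -4.7290
b2 = 6 + 4.7290*2 = 15.4580

y = -4.7290x + 15.4580


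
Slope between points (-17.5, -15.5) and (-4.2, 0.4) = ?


dy = 0.4 + 15.5 = 15.9
dx = -4.2 + 17.5 = 13.3
m = 15.9/13.3 = 1.1955

m = 1.1955


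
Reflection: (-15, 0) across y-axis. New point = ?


Reflection rule for y-axis: (-x, y)
(-15, 0) -> (15, 0)

(15, 0)


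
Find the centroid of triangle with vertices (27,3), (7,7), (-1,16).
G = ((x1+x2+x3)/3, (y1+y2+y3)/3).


Gx = (27+7- 1)/3 = 33/3 = 11.0000
Gy = (3+7+16)/3 = 26/3 = 8.6667

G = (11.0000, 8.6667)


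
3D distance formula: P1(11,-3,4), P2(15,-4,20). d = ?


dx=4, dy=-1, dz=16
d = sqrt(16+1+256) = sqrt(273) = 16.5227

16.5227


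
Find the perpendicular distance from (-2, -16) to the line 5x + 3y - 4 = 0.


|5*(-2) + 3*(-16) - 4| = |-62| = 62
sqrt(25 + 9) = sqrt(34) = 5.8310
d = 62/sqrt(34) = 10.6329

10.6329


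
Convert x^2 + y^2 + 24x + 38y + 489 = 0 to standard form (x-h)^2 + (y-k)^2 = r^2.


h = -D/2 = -24/2 = -12
k = -E/2 = -38/2 = -19
r^2 = h^2 + k^2 - F = 144 + 361 - 489 = 16
r = 4

Center (-12, -19), radius = 4


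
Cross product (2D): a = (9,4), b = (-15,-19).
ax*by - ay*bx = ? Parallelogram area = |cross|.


cross = 9*(-19) - 4*(-15) = -171 + 60 = -111
Parallelogram area = |-111| = 111

cross = -111, parallelogram area = 111


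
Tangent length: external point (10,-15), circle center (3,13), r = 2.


d = sqrt((10-3)^2 + (-15-13)^2) = sqrt(49+784) = 28.8617
L = sqrt(833.0000 - 4) = sqrt(829.0000) = 28.7924

28.7924


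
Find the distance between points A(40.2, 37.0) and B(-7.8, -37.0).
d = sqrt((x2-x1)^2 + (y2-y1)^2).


dx = -7.8 - 40.2 = -48.0
dy = -37.0 - 37.0 = -74.0
d = sqrt(2304.0 + 5476.0) = sqrt(7780.0) = 88.2043

88.2043


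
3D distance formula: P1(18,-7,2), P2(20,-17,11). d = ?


dx=2, dy=-10, dz=9
d = sqrt(4+100+81) = sqrt(185) = 13.6015

13.6015


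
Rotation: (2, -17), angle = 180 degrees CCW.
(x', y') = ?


cos(180) = -1, sin(180) = 0
x' = 2*(-1) + 17*0 = -2
y' = 2*0 - 17*(-1) = 17

(-2, 17)


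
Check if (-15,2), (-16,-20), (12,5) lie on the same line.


-15*(-20-5) - 16*(5-2) + 12*(2+ 20)
= 375 - 48 + 264 = 591

No, not collinear (determinant = 591)


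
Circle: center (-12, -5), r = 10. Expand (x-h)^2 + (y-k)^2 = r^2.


(x+ 12)^2 + (y+ 5)^2 = 10^2
D = -2h = 24, E = -2k = 10
F = h^2+k^2-r^2 = 144+25-100 = 69

x^2 + y^2 + 24x + 10y + 69 = 0


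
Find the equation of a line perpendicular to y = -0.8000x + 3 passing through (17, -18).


Perpendicular slope = -1/m1 = -1/(-0.8000) = 1.2500
b2 = y0 - m2*x0 = -18 + 17/(-0.8000) = -18 - 21.2500 = -39.2500

y = 1.2500x - 39.2500


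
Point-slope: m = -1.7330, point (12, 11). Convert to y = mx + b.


y - 11 = -1.7330(x - 12)
y = -1.7330x + 11 + 1.7330*12
y = -1.7330x + 31.7960

y = -1.7330x + 31.7960


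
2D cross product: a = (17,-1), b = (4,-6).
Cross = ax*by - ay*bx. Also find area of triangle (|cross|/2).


cross = 17*(-6) + 1*4 = -102 + 4 = -98
Triangle area = |-98|/2 = 98/2 = 49.0000

cross = -98, triangle area = 49.0000


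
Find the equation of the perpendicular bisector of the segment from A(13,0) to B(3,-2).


Midpoint = (8, -1)
Slope of AB = dy/dx = -2/(-10) = 0.2000
Perp slope = -dx/dy = -10/2 = -5.0000
b = My - (perp slope)*Mx = -1 + (-10*8)/(-2) = -1 + 40.0000 = 39.0000

y = -5.0000x + 39.0000


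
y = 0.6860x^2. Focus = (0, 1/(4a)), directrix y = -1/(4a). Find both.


a = 0.6860
1/(4a) = 0.3644
Focus = (0, 0.3644)
Directrix: y = -0.3644

Focus = (0, 0.3644), Directrix: y = -0.3644


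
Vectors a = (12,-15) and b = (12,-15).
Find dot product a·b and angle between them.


a·b = 12*12 - 15*(-15) = 144 + 225 = 369
|a| = sqrt(144+225) = 19.2094
|b| = sqrt(144+225) = 19.2094
cos(theta) = 369/(sqrt(369)*sqrt(369)) = 369/sqrt(136161) = 1
theta = arccos(369/sqrt(136161)) = 0 degrees

a·b = 369, theta = 0 deg


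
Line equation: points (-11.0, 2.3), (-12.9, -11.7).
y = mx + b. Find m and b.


m = (-14.0)/(-1.9) = 7.3684
b = y1 - m*x1 = 2.3 - (-14.0*(-11.0))/(-1.9) = 2.3 + 81.0526 = 83.3526

y = 7.3684x + 83.3526


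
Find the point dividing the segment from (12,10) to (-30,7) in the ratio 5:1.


Px = (5*(-30) + 1*12)/6 = -138/6 = -23.0000
Py = (5*7 + 1*10)/6 = 45/6 = 7.5000

P = (-23.0000, 7.5000)


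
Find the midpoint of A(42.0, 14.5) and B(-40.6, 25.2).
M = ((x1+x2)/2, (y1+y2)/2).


Mx = (42.0 - 40.6)/2 = 1.4/2 = 0.7000
My = (14.5 + 25.2)/2 = 39.7/2 = 19.8500

(0.7000, 19.8500)


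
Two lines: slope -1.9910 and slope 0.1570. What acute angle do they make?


m1-m2 = -2.148
1+m1*m2 = 0.687413
tan(theta) = |-2.148/0.687413| = 3.124759
theta = arctan(|-2.148/0.687413|) = 72.2540 degrees (acute angle)

72.2540 degrees


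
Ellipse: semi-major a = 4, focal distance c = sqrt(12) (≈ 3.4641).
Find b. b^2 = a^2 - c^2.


b^2 = 4^2 - (sqrt(12))^2 = 16 - 12 = 4
b = sqrt(4) = 2

b = 2


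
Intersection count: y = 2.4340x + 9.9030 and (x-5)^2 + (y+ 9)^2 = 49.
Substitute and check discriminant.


Substitute y = 2.4340x + 9.9030: (x-5)^2 + (2.4340x+9.9030+ 9)^2 = 49
Expand to Ax^2 + Bx + C = 0, where b-k = 18.903
A = 1+m^2 = 6.924356
B = 2(m(b-k) - h) = 2(2.4340*18.903 - 5) = 82.019804
C = h^2 + (b-k)^2 - r^2 = 25 + 357.323409 - 49 = 333.323409
disc = B^2-4AC = 6727.2482 - 9232.1998 = -2504.9516
disc < 0

0 intersection points


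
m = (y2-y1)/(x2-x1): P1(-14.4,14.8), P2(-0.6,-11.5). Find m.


dy = -11.5 - 14.8 = -26.3
dx = -0.6 + 14.4 = 13.8
m = -26.3/13.8 = -1.9058

m = -1.9058


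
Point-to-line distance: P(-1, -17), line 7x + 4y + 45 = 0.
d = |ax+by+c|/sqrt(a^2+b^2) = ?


|7*(-1) + 4*(-17) + 45| = |-30| = 30
sqrt(49 + 16) = sqrt(65) = 8.0623
d = 30/sqrt(65) = 3.7210

3.7210


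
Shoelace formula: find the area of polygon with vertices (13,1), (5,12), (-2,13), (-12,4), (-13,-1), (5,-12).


sum(xi*y_{i+1}) = 13*12 + 5*13 - 2*4 - 12*(-1) - 13*(-12) + 5*1 = 386
sum(yi*x_{i+1}) = 1*5 + 12*(-2) + 13*(-12) + 4*(-13) - 1*5 - 12*13 = -388
Area = |386 + 388|/2 = 774/2 = 387.0000

387.0000 sq units


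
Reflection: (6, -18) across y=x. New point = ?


Reflection rule for y=x: (y, x)
(6, -18) -> (-18, 6)

(-18, 6)


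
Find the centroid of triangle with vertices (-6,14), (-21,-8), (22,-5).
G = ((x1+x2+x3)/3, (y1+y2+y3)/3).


Gx = (-6- 21+22)/3 = -5/3 = -1.6667
Gy = (14- 8- 5)/3 = 1/3 = 0.3333

G = (-1.6667, 0.3333)


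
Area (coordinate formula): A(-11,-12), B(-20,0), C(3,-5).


-11*(0+ 5) = -55
-20*(-5+ 12) = -140
3*(-12-0) = -36
sum = -231
Area = |-231|/2 = 115.5000

115.5000 sq units


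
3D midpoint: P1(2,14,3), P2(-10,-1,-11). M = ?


Mx = (2- 10)/2 = -4.0000
My = (14- 1)/2 = 6.5000
Mz = (3- 11)/2 = -4.0000

M = (-4.0000, 6.5000, -4.0000)
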